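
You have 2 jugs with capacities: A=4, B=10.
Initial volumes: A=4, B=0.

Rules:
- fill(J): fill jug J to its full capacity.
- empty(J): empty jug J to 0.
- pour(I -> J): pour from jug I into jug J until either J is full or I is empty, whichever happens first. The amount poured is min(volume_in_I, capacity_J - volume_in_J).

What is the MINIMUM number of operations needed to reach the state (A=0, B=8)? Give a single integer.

Answer: 3

Derivation:
BFS from (A=4, B=0). One shortest path:
  1. pour(A -> B) -> (A=0 B=4)
  2. fill(A) -> (A=4 B=4)
  3. pour(A -> B) -> (A=0 B=8)
Reached target in 3 moves.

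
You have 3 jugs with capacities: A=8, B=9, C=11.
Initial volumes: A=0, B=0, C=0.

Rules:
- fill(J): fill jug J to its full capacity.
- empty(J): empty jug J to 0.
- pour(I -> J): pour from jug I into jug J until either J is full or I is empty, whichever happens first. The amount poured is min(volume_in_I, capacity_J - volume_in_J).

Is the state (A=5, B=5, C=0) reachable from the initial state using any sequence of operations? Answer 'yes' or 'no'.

BFS from (A=0, B=0, C=0):
  1. fill(C) -> (A=0 B=0 C=11)
  2. pour(C -> A) -> (A=8 B=0 C=3)
  3. pour(C -> B) -> (A=8 B=3 C=0)
  4. pour(A -> C) -> (A=0 B=3 C=8)
  5. fill(A) -> (A=8 B=3 C=8)
  6. pour(A -> C) -> (A=5 B=3 C=11)
  7. pour(C -> B) -> (A=5 B=9 C=5)
  8. empty(B) -> (A=5 B=0 C=5)
  9. pour(C -> B) -> (A=5 B=5 C=0)
Target reached → yes.

Answer: yes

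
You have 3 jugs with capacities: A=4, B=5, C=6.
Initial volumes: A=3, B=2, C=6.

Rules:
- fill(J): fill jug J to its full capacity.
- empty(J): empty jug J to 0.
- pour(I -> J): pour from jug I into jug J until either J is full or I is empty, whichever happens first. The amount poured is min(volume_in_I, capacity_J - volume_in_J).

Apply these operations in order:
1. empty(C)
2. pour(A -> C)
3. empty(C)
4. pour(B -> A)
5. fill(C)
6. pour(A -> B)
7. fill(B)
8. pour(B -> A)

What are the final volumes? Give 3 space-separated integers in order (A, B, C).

Answer: 4 1 6

Derivation:
Step 1: empty(C) -> (A=3 B=2 C=0)
Step 2: pour(A -> C) -> (A=0 B=2 C=3)
Step 3: empty(C) -> (A=0 B=2 C=0)
Step 4: pour(B -> A) -> (A=2 B=0 C=0)
Step 5: fill(C) -> (A=2 B=0 C=6)
Step 6: pour(A -> B) -> (A=0 B=2 C=6)
Step 7: fill(B) -> (A=0 B=5 C=6)
Step 8: pour(B -> A) -> (A=4 B=1 C=6)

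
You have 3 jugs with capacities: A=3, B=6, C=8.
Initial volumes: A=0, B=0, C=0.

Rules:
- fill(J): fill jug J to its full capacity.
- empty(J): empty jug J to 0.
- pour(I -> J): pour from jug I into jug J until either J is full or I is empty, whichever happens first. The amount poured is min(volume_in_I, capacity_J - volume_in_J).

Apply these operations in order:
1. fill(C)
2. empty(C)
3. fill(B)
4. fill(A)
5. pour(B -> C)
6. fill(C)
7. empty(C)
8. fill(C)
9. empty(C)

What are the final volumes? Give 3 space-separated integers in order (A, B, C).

Step 1: fill(C) -> (A=0 B=0 C=8)
Step 2: empty(C) -> (A=0 B=0 C=0)
Step 3: fill(B) -> (A=0 B=6 C=0)
Step 4: fill(A) -> (A=3 B=6 C=0)
Step 5: pour(B -> C) -> (A=3 B=0 C=6)
Step 6: fill(C) -> (A=3 B=0 C=8)
Step 7: empty(C) -> (A=3 B=0 C=0)
Step 8: fill(C) -> (A=3 B=0 C=8)
Step 9: empty(C) -> (A=3 B=0 C=0)

Answer: 3 0 0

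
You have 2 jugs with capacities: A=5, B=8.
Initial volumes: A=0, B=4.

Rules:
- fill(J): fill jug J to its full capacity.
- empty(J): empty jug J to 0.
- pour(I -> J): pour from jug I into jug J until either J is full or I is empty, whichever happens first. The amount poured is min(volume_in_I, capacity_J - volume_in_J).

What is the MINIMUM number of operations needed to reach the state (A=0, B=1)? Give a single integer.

BFS from (A=0, B=4). One shortest path:
  1. fill(A) -> (A=5 B=4)
  2. pour(A -> B) -> (A=1 B=8)
  3. empty(B) -> (A=1 B=0)
  4. pour(A -> B) -> (A=0 B=1)
Reached target in 4 moves.

Answer: 4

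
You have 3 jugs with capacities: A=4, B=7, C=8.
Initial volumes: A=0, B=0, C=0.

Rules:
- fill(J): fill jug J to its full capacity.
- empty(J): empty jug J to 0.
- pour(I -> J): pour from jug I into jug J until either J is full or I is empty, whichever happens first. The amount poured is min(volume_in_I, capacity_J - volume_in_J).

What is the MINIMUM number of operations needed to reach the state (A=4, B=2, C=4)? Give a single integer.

BFS from (A=0, B=0, C=0). One shortest path:
  1. fill(B) -> (A=0 B=7 C=0)
  2. pour(B -> A) -> (A=4 B=3 C=0)
  3. empty(A) -> (A=0 B=3 C=0)
  4. pour(B -> C) -> (A=0 B=0 C=3)
  5. fill(B) -> (A=0 B=7 C=3)
  6. pour(B -> C) -> (A=0 B=2 C=8)
  7. pour(C -> A) -> (A=4 B=2 C=4)
Reached target in 7 moves.

Answer: 7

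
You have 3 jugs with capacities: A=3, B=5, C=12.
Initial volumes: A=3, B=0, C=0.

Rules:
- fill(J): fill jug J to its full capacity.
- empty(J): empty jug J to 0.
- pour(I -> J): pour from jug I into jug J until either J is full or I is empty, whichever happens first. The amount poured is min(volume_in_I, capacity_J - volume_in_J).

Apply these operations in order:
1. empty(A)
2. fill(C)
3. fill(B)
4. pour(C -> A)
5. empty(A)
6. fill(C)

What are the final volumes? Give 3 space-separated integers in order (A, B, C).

Step 1: empty(A) -> (A=0 B=0 C=0)
Step 2: fill(C) -> (A=0 B=0 C=12)
Step 3: fill(B) -> (A=0 B=5 C=12)
Step 4: pour(C -> A) -> (A=3 B=5 C=9)
Step 5: empty(A) -> (A=0 B=5 C=9)
Step 6: fill(C) -> (A=0 B=5 C=12)

Answer: 0 5 12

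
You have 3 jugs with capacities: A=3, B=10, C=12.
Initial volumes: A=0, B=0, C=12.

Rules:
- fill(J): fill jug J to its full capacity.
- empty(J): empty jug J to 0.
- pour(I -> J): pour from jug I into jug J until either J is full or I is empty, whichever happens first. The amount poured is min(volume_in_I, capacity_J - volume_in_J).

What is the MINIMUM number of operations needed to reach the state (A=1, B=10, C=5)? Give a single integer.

BFS from (A=0, B=0, C=12). One shortest path:
  1. fill(A) -> (A=3 B=0 C=12)
  2. fill(B) -> (A=3 B=10 C=12)
  3. empty(C) -> (A=3 B=10 C=0)
  4. pour(B -> C) -> (A=3 B=0 C=10)
  5. pour(A -> B) -> (A=0 B=3 C=10)
  6. fill(A) -> (A=3 B=3 C=10)
  7. pour(A -> C) -> (A=1 B=3 C=12)
  8. pour(C -> B) -> (A=1 B=10 C=5)
Reached target in 8 moves.

Answer: 8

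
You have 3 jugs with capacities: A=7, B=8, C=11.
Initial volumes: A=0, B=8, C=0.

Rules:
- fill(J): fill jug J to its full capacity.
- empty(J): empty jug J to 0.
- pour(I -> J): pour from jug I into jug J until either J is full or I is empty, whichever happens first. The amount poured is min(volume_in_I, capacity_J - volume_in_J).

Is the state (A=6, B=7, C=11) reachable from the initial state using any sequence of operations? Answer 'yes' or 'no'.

Answer: yes

Derivation:
BFS from (A=0, B=8, C=0):
  1. fill(A) -> (A=7 B=8 C=0)
  2. empty(B) -> (A=7 B=0 C=0)
  3. fill(C) -> (A=7 B=0 C=11)
  4. pour(A -> B) -> (A=0 B=7 C=11)
  5. fill(A) -> (A=7 B=7 C=11)
  6. pour(C -> B) -> (A=7 B=8 C=10)
  7. empty(B) -> (A=7 B=0 C=10)
  8. pour(A -> B) -> (A=0 B=7 C=10)
  9. fill(A) -> (A=7 B=7 C=10)
  10. pour(A -> C) -> (A=6 B=7 C=11)
Target reached → yes.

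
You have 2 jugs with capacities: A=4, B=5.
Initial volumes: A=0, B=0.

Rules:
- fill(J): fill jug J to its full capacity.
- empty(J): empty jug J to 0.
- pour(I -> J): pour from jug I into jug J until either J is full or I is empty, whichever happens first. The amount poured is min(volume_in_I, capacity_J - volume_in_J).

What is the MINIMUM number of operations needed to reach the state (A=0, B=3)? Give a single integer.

Answer: 6

Derivation:
BFS from (A=0, B=0). One shortest path:
  1. fill(A) -> (A=4 B=0)
  2. pour(A -> B) -> (A=0 B=4)
  3. fill(A) -> (A=4 B=4)
  4. pour(A -> B) -> (A=3 B=5)
  5. empty(B) -> (A=3 B=0)
  6. pour(A -> B) -> (A=0 B=3)
Reached target in 6 moves.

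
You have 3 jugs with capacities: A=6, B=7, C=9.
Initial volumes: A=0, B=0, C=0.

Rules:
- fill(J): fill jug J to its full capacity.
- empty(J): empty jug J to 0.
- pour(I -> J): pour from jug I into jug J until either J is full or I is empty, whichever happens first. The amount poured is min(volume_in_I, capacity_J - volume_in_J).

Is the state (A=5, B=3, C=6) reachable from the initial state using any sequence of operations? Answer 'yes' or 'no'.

BFS explored all 320 reachable states.
Reachable set includes: (0,0,0), (0,0,1), (0,0,2), (0,0,3), (0,0,4), (0,0,5), (0,0,6), (0,0,7), (0,0,8), (0,0,9), (0,1,0), (0,1,1) ...
Target (A=5, B=3, C=6) not in reachable set → no.

Answer: no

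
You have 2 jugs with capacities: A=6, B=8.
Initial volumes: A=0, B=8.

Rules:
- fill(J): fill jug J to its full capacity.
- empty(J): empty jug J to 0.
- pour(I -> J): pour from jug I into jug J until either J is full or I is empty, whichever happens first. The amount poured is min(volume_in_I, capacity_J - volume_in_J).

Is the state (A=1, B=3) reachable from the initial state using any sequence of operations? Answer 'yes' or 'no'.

Answer: no

Derivation:
BFS explored all 14 reachable states.
Reachable set includes: (0,0), (0,2), (0,4), (0,6), (0,8), (2,0), (2,8), (4,0), (4,8), (6,0), (6,2), (6,4) ...
Target (A=1, B=3) not in reachable set → no.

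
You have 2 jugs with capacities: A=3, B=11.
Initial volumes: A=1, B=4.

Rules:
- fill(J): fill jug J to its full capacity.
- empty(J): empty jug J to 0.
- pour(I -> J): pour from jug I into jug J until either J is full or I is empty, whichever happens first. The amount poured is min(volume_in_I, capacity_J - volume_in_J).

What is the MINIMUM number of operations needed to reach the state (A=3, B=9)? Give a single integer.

Answer: 2

Derivation:
BFS from (A=1, B=4). One shortest path:
  1. fill(B) -> (A=1 B=11)
  2. pour(B -> A) -> (A=3 B=9)
Reached target in 2 moves.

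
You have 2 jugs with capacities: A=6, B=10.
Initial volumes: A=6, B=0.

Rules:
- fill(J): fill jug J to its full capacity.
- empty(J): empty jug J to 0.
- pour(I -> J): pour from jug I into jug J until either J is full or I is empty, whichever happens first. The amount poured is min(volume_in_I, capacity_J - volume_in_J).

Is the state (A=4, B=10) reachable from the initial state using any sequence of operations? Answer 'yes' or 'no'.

Answer: yes

Derivation:
BFS from (A=6, B=0):
  1. empty(A) -> (A=0 B=0)
  2. fill(B) -> (A=0 B=10)
  3. pour(B -> A) -> (A=6 B=4)
  4. empty(A) -> (A=0 B=4)
  5. pour(B -> A) -> (A=4 B=0)
  6. fill(B) -> (A=4 B=10)
Target reached → yes.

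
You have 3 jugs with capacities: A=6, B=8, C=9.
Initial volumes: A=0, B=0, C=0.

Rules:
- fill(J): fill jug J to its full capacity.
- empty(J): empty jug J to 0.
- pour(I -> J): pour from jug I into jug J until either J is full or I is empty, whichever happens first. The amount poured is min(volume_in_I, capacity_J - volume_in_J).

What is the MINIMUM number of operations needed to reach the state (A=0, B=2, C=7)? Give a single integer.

BFS from (A=0, B=0, C=0). One shortest path:
  1. fill(C) -> (A=0 B=0 C=9)
  2. pour(C -> B) -> (A=0 B=8 C=1)
  3. pour(B -> A) -> (A=6 B=2 C=1)
  4. pour(A -> C) -> (A=0 B=2 C=7)
Reached target in 4 moves.

Answer: 4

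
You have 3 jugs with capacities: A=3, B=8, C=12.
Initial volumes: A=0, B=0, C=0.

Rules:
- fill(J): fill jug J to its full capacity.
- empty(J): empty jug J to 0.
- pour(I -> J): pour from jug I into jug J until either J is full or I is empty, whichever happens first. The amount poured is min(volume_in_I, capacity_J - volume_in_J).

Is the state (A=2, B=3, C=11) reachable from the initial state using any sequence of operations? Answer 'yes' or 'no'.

Answer: no

Derivation:
BFS explored all 314 reachable states.
Reachable set includes: (0,0,0), (0,0,1), (0,0,2), (0,0,3), (0,0,4), (0,0,5), (0,0,6), (0,0,7), (0,0,8), (0,0,9), (0,0,10), (0,0,11) ...
Target (A=2, B=3, C=11) not in reachable set → no.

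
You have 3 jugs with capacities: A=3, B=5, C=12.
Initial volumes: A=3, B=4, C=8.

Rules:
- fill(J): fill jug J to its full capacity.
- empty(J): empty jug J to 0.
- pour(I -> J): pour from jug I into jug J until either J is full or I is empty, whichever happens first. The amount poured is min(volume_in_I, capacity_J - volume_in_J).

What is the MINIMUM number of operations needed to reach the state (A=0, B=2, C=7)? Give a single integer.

Answer: 4

Derivation:
BFS from (A=3, B=4, C=8). One shortest path:
  1. empty(A) -> (A=0 B=4 C=8)
  2. pour(C -> B) -> (A=0 B=5 C=7)
  3. pour(B -> A) -> (A=3 B=2 C=7)
  4. empty(A) -> (A=0 B=2 C=7)
Reached target in 4 moves.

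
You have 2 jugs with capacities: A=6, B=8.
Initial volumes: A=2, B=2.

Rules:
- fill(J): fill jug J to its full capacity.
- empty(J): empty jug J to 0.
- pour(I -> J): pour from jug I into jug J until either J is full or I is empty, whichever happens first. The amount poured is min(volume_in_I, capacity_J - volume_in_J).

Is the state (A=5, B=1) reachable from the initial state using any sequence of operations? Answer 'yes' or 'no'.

Answer: no

Derivation:
BFS explored all 15 reachable states.
Reachable set includes: (0,0), (0,2), (0,4), (0,6), (0,8), (2,0), (2,2), (2,8), (4,0), (4,8), (6,0), (6,2) ...
Target (A=5, B=1) not in reachable set → no.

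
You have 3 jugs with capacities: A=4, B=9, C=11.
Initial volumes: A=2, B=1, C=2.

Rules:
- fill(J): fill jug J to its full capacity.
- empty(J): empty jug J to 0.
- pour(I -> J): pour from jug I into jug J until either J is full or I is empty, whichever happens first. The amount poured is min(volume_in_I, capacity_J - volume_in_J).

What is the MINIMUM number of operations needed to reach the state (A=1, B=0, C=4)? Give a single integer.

BFS from (A=2, B=1, C=2). One shortest path:
  1. pour(A -> C) -> (A=0 B=1 C=4)
  2. pour(B -> A) -> (A=1 B=0 C=4)
Reached target in 2 moves.

Answer: 2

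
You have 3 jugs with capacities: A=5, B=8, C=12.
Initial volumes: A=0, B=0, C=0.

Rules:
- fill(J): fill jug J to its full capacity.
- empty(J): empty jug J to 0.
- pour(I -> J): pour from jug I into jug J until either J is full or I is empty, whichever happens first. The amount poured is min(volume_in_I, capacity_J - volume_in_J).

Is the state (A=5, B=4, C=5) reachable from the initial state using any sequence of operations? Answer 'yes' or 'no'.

BFS from (A=0, B=0, C=0):
  1. fill(A) -> (A=5 B=0 C=0)
  2. fill(C) -> (A=5 B=0 C=12)
  3. pour(C -> B) -> (A=5 B=8 C=4)
  4. empty(B) -> (A=5 B=0 C=4)
  5. pour(C -> B) -> (A=5 B=4 C=0)
  6. pour(A -> C) -> (A=0 B=4 C=5)
  7. fill(A) -> (A=5 B=4 C=5)
Target reached → yes.

Answer: yes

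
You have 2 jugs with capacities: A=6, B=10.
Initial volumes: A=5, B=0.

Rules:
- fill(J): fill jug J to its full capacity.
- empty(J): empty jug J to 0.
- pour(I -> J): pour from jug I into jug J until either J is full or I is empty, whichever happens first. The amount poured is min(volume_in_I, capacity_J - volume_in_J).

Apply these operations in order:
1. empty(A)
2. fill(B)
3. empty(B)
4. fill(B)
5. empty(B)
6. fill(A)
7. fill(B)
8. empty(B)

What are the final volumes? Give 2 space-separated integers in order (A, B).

Answer: 6 0

Derivation:
Step 1: empty(A) -> (A=0 B=0)
Step 2: fill(B) -> (A=0 B=10)
Step 3: empty(B) -> (A=0 B=0)
Step 4: fill(B) -> (A=0 B=10)
Step 5: empty(B) -> (A=0 B=0)
Step 6: fill(A) -> (A=6 B=0)
Step 7: fill(B) -> (A=6 B=10)
Step 8: empty(B) -> (A=6 B=0)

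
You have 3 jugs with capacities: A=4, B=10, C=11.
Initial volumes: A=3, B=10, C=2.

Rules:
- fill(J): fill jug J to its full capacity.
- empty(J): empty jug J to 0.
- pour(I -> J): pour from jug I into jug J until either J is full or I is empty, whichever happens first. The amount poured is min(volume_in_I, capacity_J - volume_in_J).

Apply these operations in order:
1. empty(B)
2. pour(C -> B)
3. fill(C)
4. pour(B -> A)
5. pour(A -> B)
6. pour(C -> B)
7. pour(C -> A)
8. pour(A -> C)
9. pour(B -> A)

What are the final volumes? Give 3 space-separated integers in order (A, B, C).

Step 1: empty(B) -> (A=3 B=0 C=2)
Step 2: pour(C -> B) -> (A=3 B=2 C=0)
Step 3: fill(C) -> (A=3 B=2 C=11)
Step 4: pour(B -> A) -> (A=4 B=1 C=11)
Step 5: pour(A -> B) -> (A=0 B=5 C=11)
Step 6: pour(C -> B) -> (A=0 B=10 C=6)
Step 7: pour(C -> A) -> (A=4 B=10 C=2)
Step 8: pour(A -> C) -> (A=0 B=10 C=6)
Step 9: pour(B -> A) -> (A=4 B=6 C=6)

Answer: 4 6 6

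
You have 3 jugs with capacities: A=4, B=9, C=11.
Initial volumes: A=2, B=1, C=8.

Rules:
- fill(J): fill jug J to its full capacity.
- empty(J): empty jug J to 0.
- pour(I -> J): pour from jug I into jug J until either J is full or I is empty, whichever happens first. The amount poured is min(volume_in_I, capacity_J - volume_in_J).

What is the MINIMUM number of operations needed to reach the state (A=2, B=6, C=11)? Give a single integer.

BFS from (A=2, B=1, C=8). One shortest path:
  1. fill(B) -> (A=2 B=9 C=8)
  2. pour(B -> C) -> (A=2 B=6 C=11)
Reached target in 2 moves.

Answer: 2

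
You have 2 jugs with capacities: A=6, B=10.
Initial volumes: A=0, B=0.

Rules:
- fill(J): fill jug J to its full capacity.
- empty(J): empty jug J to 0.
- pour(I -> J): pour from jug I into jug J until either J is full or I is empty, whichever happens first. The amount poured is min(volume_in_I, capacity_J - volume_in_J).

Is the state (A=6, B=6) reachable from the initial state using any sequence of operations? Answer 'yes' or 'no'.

BFS from (A=0, B=0):
  1. fill(A) -> (A=6 B=0)
  2. pour(A -> B) -> (A=0 B=6)
  3. fill(A) -> (A=6 B=6)
Target reached → yes.

Answer: yes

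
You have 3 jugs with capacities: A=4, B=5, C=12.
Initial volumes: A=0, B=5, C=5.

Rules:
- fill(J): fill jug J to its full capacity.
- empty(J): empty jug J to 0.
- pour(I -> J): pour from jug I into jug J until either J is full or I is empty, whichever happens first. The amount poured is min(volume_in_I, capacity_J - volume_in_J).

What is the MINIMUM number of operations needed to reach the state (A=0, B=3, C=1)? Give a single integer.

BFS from (A=0, B=5, C=5). One shortest path:
  1. fill(A) -> (A=4 B=5 C=5)
  2. empty(B) -> (A=4 B=0 C=5)
  3. pour(A -> B) -> (A=0 B=4 C=5)
  4. pour(C -> A) -> (A=4 B=4 C=1)
  5. pour(A -> B) -> (A=3 B=5 C=1)
  6. empty(B) -> (A=3 B=0 C=1)
  7. pour(A -> B) -> (A=0 B=3 C=1)
Reached target in 7 moves.

Answer: 7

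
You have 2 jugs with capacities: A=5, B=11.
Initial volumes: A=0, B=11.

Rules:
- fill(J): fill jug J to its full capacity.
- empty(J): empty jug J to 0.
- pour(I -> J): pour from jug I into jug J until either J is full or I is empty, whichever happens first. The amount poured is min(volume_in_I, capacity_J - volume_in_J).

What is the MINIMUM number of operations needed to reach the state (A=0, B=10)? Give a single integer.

BFS from (A=0, B=11). One shortest path:
  1. fill(A) -> (A=5 B=11)
  2. empty(B) -> (A=5 B=0)
  3. pour(A -> B) -> (A=0 B=5)
  4. fill(A) -> (A=5 B=5)
  5. pour(A -> B) -> (A=0 B=10)
Reached target in 5 moves.

Answer: 5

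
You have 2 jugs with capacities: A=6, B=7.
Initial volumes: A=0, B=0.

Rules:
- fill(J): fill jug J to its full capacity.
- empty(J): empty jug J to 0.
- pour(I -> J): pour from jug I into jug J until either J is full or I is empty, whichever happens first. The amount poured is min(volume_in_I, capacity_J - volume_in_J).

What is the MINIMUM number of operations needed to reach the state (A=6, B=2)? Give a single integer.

Answer: 6

Derivation:
BFS from (A=0, B=0). One shortest path:
  1. fill(B) -> (A=0 B=7)
  2. pour(B -> A) -> (A=6 B=1)
  3. empty(A) -> (A=0 B=1)
  4. pour(B -> A) -> (A=1 B=0)
  5. fill(B) -> (A=1 B=7)
  6. pour(B -> A) -> (A=6 B=2)
Reached target in 6 moves.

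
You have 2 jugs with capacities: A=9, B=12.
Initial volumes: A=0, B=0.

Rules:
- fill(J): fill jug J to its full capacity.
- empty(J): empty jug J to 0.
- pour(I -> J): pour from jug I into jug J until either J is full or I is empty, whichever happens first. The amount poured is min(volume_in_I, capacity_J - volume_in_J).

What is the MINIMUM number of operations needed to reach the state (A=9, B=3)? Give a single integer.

Answer: 2

Derivation:
BFS from (A=0, B=0). One shortest path:
  1. fill(B) -> (A=0 B=12)
  2. pour(B -> A) -> (A=9 B=3)
Reached target in 2 moves.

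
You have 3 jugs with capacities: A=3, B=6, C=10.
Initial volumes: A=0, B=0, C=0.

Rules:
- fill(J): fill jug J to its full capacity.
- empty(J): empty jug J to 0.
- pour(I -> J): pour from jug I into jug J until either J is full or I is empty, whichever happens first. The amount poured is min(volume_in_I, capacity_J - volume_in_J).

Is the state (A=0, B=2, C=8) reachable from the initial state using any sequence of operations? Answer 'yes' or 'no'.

Answer: yes

Derivation:
BFS from (A=0, B=0, C=0):
  1. fill(C) -> (A=0 B=0 C=10)
  2. pour(C -> A) -> (A=3 B=0 C=7)
  3. empty(A) -> (A=0 B=0 C=7)
  4. pour(C -> B) -> (A=0 B=6 C=1)
  5. pour(C -> A) -> (A=1 B=6 C=0)
  6. pour(B -> C) -> (A=1 B=0 C=6)
  7. fill(B) -> (A=1 B=6 C=6)
  8. pour(B -> C) -> (A=1 B=2 C=10)
  9. pour(C -> A) -> (A=3 B=2 C=8)
  10. empty(A) -> (A=0 B=2 C=8)
Target reached → yes.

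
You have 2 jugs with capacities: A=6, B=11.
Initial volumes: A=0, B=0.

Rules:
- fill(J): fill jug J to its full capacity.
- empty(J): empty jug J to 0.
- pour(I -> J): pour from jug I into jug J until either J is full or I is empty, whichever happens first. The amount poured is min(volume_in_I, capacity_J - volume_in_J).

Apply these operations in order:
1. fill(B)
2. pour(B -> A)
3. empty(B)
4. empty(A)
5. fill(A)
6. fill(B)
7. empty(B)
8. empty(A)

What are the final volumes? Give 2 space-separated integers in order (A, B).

Step 1: fill(B) -> (A=0 B=11)
Step 2: pour(B -> A) -> (A=6 B=5)
Step 3: empty(B) -> (A=6 B=0)
Step 4: empty(A) -> (A=0 B=0)
Step 5: fill(A) -> (A=6 B=0)
Step 6: fill(B) -> (A=6 B=11)
Step 7: empty(B) -> (A=6 B=0)
Step 8: empty(A) -> (A=0 B=0)

Answer: 0 0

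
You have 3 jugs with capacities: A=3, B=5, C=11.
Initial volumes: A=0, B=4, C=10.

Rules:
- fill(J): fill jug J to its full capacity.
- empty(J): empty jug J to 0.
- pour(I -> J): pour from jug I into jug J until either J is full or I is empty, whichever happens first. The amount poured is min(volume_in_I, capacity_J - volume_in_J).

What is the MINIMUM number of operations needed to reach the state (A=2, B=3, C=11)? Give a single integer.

BFS from (A=0, B=4, C=10). One shortest path:
  1. fill(A) -> (A=3 B=4 C=10)
  2. empty(B) -> (A=3 B=0 C=10)
  3. pour(A -> B) -> (A=0 B=3 C=10)
  4. fill(A) -> (A=3 B=3 C=10)
  5. pour(A -> C) -> (A=2 B=3 C=11)
Reached target in 5 moves.

Answer: 5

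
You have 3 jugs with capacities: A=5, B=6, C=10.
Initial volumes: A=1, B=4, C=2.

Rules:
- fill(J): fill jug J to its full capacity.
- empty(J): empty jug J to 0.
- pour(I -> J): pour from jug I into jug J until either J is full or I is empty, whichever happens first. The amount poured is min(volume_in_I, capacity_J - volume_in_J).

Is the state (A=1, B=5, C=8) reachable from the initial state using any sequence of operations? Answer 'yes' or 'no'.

Answer: no

Derivation:
BFS explored all 283 reachable states.
Reachable set includes: (0,0,0), (0,0,1), (0,0,2), (0,0,3), (0,0,4), (0,0,5), (0,0,6), (0,0,7), (0,0,8), (0,0,9), (0,0,10), (0,1,0) ...
Target (A=1, B=5, C=8) not in reachable set → no.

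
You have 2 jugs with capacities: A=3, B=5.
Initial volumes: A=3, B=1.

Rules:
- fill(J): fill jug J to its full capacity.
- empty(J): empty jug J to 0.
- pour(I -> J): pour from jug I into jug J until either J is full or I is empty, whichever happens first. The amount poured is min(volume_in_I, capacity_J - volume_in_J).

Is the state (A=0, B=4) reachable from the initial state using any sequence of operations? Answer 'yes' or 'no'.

Answer: yes

Derivation:
BFS from (A=3, B=1):
  1. pour(A -> B) -> (A=0 B=4)
Target reached → yes.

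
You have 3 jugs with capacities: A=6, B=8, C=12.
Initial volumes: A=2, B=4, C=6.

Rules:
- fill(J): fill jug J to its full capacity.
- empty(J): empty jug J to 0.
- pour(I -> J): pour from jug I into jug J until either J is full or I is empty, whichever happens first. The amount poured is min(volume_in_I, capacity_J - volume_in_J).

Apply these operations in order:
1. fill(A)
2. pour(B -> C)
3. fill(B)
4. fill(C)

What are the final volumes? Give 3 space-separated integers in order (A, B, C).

Answer: 6 8 12

Derivation:
Step 1: fill(A) -> (A=6 B=4 C=6)
Step 2: pour(B -> C) -> (A=6 B=0 C=10)
Step 3: fill(B) -> (A=6 B=8 C=10)
Step 4: fill(C) -> (A=6 B=8 C=12)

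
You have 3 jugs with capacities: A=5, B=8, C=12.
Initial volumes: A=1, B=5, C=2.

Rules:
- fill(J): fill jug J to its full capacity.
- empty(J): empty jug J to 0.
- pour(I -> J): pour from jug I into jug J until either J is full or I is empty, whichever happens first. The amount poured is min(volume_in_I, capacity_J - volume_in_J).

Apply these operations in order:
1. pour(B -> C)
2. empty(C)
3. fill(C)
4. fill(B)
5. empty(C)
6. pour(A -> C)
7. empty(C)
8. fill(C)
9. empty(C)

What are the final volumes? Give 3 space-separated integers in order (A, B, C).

Answer: 0 8 0

Derivation:
Step 1: pour(B -> C) -> (A=1 B=0 C=7)
Step 2: empty(C) -> (A=1 B=0 C=0)
Step 3: fill(C) -> (A=1 B=0 C=12)
Step 4: fill(B) -> (A=1 B=8 C=12)
Step 5: empty(C) -> (A=1 B=8 C=0)
Step 6: pour(A -> C) -> (A=0 B=8 C=1)
Step 7: empty(C) -> (A=0 B=8 C=0)
Step 8: fill(C) -> (A=0 B=8 C=12)
Step 9: empty(C) -> (A=0 B=8 C=0)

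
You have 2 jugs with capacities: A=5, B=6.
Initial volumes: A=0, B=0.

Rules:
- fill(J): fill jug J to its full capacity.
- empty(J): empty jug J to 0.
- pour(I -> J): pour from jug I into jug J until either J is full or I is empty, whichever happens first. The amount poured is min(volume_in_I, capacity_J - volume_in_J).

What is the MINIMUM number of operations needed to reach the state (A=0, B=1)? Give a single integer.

Answer: 3

Derivation:
BFS from (A=0, B=0). One shortest path:
  1. fill(B) -> (A=0 B=6)
  2. pour(B -> A) -> (A=5 B=1)
  3. empty(A) -> (A=0 B=1)
Reached target in 3 moves.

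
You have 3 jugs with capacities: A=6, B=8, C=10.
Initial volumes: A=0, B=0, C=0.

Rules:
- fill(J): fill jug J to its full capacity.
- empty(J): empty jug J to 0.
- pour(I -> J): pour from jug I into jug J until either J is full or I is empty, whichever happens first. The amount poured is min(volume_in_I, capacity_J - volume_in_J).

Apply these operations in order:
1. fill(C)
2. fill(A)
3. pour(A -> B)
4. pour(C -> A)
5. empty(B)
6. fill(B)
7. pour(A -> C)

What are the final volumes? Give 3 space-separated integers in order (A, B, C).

Answer: 0 8 10

Derivation:
Step 1: fill(C) -> (A=0 B=0 C=10)
Step 2: fill(A) -> (A=6 B=0 C=10)
Step 3: pour(A -> B) -> (A=0 B=6 C=10)
Step 4: pour(C -> A) -> (A=6 B=6 C=4)
Step 5: empty(B) -> (A=6 B=0 C=4)
Step 6: fill(B) -> (A=6 B=8 C=4)
Step 7: pour(A -> C) -> (A=0 B=8 C=10)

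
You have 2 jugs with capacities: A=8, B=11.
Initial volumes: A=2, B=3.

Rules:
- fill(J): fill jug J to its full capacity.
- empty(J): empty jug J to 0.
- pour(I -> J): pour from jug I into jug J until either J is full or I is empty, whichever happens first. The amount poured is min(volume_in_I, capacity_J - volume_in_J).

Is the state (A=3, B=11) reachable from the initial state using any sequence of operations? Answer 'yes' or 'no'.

BFS from (A=2, B=3):
  1. empty(A) -> (A=0 B=3)
  2. pour(B -> A) -> (A=3 B=0)
  3. fill(B) -> (A=3 B=11)
Target reached → yes.

Answer: yes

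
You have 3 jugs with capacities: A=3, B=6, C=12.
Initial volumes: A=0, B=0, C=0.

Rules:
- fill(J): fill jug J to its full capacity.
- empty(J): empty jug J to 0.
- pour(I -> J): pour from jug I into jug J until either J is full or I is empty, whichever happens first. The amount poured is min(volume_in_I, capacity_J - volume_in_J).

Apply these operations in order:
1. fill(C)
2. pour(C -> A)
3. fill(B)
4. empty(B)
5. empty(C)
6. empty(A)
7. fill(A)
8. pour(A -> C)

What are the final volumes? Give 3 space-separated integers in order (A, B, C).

Answer: 0 0 3

Derivation:
Step 1: fill(C) -> (A=0 B=0 C=12)
Step 2: pour(C -> A) -> (A=3 B=0 C=9)
Step 3: fill(B) -> (A=3 B=6 C=9)
Step 4: empty(B) -> (A=3 B=0 C=9)
Step 5: empty(C) -> (A=3 B=0 C=0)
Step 6: empty(A) -> (A=0 B=0 C=0)
Step 7: fill(A) -> (A=3 B=0 C=0)
Step 8: pour(A -> C) -> (A=0 B=0 C=3)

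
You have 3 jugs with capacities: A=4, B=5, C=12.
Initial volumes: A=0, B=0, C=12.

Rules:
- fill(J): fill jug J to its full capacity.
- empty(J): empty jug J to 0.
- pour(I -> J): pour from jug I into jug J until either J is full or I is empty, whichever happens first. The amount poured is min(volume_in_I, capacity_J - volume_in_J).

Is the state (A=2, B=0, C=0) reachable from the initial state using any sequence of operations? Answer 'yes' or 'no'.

Answer: yes

Derivation:
BFS from (A=0, B=0, C=12):
  1. pour(C -> B) -> (A=0 B=5 C=7)
  2. empty(B) -> (A=0 B=0 C=7)
  3. pour(C -> B) -> (A=0 B=5 C=2)
  4. empty(B) -> (A=0 B=0 C=2)
  5. pour(C -> A) -> (A=2 B=0 C=0)
Target reached → yes.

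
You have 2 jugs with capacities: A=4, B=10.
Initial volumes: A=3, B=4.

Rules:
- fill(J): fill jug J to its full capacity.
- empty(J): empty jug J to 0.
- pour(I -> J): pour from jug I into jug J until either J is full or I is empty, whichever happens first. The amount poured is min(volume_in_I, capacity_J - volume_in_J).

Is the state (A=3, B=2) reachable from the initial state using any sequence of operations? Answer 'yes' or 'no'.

Answer: no

Derivation:
BFS explored all 29 reachable states.
Reachable set includes: (0,0), (0,1), (0,2), (0,3), (0,4), (0,5), (0,6), (0,7), (0,8), (0,9), (0,10), (1,0) ...
Target (A=3, B=2) not in reachable set → no.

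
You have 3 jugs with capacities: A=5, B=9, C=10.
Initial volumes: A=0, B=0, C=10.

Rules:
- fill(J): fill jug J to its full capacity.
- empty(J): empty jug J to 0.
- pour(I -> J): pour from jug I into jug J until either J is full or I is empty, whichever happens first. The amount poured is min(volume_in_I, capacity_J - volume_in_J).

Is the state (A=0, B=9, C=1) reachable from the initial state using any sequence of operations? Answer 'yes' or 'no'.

Answer: yes

Derivation:
BFS from (A=0, B=0, C=10):
  1. pour(C -> B) -> (A=0 B=9 C=1)
Target reached → yes.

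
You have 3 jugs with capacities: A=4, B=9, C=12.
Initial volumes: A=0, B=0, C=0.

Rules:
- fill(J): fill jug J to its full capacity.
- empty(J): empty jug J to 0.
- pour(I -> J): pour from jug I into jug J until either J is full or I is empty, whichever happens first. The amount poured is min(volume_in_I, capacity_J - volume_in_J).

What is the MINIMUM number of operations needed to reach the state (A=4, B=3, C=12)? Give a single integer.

Answer: 6

Derivation:
BFS from (A=0, B=0, C=0). One shortest path:
  1. fill(A) -> (A=4 B=0 C=0)
  2. fill(C) -> (A=4 B=0 C=12)
  3. pour(C -> B) -> (A=4 B=9 C=3)
  4. empty(B) -> (A=4 B=0 C=3)
  5. pour(C -> B) -> (A=4 B=3 C=0)
  6. fill(C) -> (A=4 B=3 C=12)
Reached target in 6 moves.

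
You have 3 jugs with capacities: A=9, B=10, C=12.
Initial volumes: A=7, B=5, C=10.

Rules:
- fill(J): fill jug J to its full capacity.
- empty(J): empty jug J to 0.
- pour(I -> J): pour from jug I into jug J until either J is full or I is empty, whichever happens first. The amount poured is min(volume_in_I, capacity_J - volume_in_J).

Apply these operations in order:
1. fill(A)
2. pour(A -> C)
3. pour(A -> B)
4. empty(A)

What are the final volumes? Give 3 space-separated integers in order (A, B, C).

Step 1: fill(A) -> (A=9 B=5 C=10)
Step 2: pour(A -> C) -> (A=7 B=5 C=12)
Step 3: pour(A -> B) -> (A=2 B=10 C=12)
Step 4: empty(A) -> (A=0 B=10 C=12)

Answer: 0 10 12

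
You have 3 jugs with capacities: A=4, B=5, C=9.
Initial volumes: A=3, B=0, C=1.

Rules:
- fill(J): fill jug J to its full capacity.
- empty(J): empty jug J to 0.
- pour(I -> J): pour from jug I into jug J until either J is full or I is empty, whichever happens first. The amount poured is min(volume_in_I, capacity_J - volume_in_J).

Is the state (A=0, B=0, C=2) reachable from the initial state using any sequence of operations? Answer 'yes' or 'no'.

Answer: yes

Derivation:
BFS from (A=3, B=0, C=1):
  1. empty(A) -> (A=0 B=0 C=1)
  2. fill(B) -> (A=0 B=5 C=1)
  3. pour(B -> A) -> (A=4 B=1 C=1)
  4. empty(A) -> (A=0 B=1 C=1)
  5. pour(B -> C) -> (A=0 B=0 C=2)
Target reached → yes.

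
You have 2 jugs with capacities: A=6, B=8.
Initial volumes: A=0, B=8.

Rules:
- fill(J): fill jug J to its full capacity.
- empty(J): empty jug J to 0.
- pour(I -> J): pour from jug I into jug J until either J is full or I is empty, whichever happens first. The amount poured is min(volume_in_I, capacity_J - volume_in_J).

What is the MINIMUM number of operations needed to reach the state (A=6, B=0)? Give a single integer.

Answer: 2

Derivation:
BFS from (A=0, B=8). One shortest path:
  1. fill(A) -> (A=6 B=8)
  2. empty(B) -> (A=6 B=0)
Reached target in 2 moves.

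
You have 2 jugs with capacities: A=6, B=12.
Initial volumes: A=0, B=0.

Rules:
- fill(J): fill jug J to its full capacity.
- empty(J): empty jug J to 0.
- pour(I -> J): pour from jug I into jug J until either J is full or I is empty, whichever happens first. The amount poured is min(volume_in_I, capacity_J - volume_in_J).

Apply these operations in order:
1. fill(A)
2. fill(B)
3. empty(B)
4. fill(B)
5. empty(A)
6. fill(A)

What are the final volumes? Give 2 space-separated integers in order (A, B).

Answer: 6 12

Derivation:
Step 1: fill(A) -> (A=6 B=0)
Step 2: fill(B) -> (A=6 B=12)
Step 3: empty(B) -> (A=6 B=0)
Step 4: fill(B) -> (A=6 B=12)
Step 5: empty(A) -> (A=0 B=12)
Step 6: fill(A) -> (A=6 B=12)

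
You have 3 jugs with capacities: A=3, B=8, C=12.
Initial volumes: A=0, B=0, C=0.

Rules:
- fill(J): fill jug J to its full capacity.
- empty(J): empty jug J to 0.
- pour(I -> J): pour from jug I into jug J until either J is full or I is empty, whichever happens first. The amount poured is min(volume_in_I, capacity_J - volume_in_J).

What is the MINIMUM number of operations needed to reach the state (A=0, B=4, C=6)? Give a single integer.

BFS from (A=0, B=0, C=0). One shortest path:
  1. fill(A) -> (A=3 B=0 C=0)
  2. fill(C) -> (A=3 B=0 C=12)
  3. pour(C -> B) -> (A=3 B=8 C=4)
  4. empty(B) -> (A=3 B=0 C=4)
  5. pour(C -> B) -> (A=3 B=4 C=0)
  6. pour(A -> C) -> (A=0 B=4 C=3)
  7. fill(A) -> (A=3 B=4 C=3)
  8. pour(A -> C) -> (A=0 B=4 C=6)
Reached target in 8 moves.

Answer: 8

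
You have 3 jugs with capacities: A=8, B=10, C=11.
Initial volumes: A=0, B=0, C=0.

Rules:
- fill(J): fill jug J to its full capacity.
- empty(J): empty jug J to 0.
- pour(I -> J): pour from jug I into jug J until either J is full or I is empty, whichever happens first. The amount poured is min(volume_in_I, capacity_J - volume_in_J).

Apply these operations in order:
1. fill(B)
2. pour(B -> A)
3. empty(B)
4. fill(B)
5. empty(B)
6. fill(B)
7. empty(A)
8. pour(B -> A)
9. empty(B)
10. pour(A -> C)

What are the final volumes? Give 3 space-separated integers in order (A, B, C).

Answer: 0 0 8

Derivation:
Step 1: fill(B) -> (A=0 B=10 C=0)
Step 2: pour(B -> A) -> (A=8 B=2 C=0)
Step 3: empty(B) -> (A=8 B=0 C=0)
Step 4: fill(B) -> (A=8 B=10 C=0)
Step 5: empty(B) -> (A=8 B=0 C=0)
Step 6: fill(B) -> (A=8 B=10 C=0)
Step 7: empty(A) -> (A=0 B=10 C=0)
Step 8: pour(B -> A) -> (A=8 B=2 C=0)
Step 9: empty(B) -> (A=8 B=0 C=0)
Step 10: pour(A -> C) -> (A=0 B=0 C=8)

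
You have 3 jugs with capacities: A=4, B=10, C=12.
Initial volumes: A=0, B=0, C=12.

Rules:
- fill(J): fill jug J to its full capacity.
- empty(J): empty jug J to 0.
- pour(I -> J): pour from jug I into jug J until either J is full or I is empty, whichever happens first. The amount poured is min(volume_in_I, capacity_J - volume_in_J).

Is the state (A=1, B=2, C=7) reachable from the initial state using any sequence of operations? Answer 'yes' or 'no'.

BFS explored all 106 reachable states.
Reachable set includes: (0,0,0), (0,0,2), (0,0,4), (0,0,6), (0,0,8), (0,0,10), (0,0,12), (0,2,0), (0,2,2), (0,2,4), (0,2,6), (0,2,8) ...
Target (A=1, B=2, C=7) not in reachable set → no.

Answer: no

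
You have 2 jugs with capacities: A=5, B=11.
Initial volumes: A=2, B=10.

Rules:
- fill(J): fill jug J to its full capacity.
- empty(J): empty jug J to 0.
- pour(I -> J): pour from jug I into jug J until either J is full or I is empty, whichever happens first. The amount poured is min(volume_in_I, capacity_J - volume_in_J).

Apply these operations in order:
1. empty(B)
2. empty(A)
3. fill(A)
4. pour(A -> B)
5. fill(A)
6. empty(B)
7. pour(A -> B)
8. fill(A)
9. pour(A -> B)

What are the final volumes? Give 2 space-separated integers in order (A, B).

Step 1: empty(B) -> (A=2 B=0)
Step 2: empty(A) -> (A=0 B=0)
Step 3: fill(A) -> (A=5 B=0)
Step 4: pour(A -> B) -> (A=0 B=5)
Step 5: fill(A) -> (A=5 B=5)
Step 6: empty(B) -> (A=5 B=0)
Step 7: pour(A -> B) -> (A=0 B=5)
Step 8: fill(A) -> (A=5 B=5)
Step 9: pour(A -> B) -> (A=0 B=10)

Answer: 0 10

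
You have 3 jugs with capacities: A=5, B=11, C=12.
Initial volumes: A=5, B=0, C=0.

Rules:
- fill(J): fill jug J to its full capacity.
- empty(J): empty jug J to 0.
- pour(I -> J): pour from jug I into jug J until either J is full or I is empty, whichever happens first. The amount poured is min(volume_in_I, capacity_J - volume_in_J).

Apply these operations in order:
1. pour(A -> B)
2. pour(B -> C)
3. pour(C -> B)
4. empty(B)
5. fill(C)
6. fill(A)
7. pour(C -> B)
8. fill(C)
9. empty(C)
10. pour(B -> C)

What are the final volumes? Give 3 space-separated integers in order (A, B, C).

Step 1: pour(A -> B) -> (A=0 B=5 C=0)
Step 2: pour(B -> C) -> (A=0 B=0 C=5)
Step 3: pour(C -> B) -> (A=0 B=5 C=0)
Step 4: empty(B) -> (A=0 B=0 C=0)
Step 5: fill(C) -> (A=0 B=0 C=12)
Step 6: fill(A) -> (A=5 B=0 C=12)
Step 7: pour(C -> B) -> (A=5 B=11 C=1)
Step 8: fill(C) -> (A=5 B=11 C=12)
Step 9: empty(C) -> (A=5 B=11 C=0)
Step 10: pour(B -> C) -> (A=5 B=0 C=11)

Answer: 5 0 11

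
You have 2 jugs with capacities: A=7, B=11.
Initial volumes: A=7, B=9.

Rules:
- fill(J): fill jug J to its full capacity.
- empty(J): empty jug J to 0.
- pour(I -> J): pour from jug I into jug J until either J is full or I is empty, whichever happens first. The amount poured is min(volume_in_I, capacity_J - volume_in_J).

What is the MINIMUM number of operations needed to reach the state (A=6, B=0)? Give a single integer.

BFS from (A=7, B=9). One shortest path:
  1. empty(A) -> (A=0 B=9)
  2. pour(B -> A) -> (A=7 B=2)
  3. empty(A) -> (A=0 B=2)
  4. pour(B -> A) -> (A=2 B=0)
  5. fill(B) -> (A=2 B=11)
  6. pour(B -> A) -> (A=7 B=6)
  7. empty(A) -> (A=0 B=6)
  8. pour(B -> A) -> (A=6 B=0)
Reached target in 8 moves.

Answer: 8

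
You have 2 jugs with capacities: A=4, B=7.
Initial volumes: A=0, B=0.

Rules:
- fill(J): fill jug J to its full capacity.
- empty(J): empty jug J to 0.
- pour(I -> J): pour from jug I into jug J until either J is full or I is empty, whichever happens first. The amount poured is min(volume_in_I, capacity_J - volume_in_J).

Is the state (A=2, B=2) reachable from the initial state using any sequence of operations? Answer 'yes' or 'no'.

BFS explored all 22 reachable states.
Reachable set includes: (0,0), (0,1), (0,2), (0,3), (0,4), (0,5), (0,6), (0,7), (1,0), (1,7), (2,0), (2,7) ...
Target (A=2, B=2) not in reachable set → no.

Answer: no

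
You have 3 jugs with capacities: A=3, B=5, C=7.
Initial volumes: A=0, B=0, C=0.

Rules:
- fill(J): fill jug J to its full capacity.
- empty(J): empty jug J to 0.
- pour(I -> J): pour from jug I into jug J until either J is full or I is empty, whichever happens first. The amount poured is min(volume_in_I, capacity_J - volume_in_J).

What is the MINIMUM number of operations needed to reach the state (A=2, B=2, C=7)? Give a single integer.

Answer: 6

Derivation:
BFS from (A=0, B=0, C=0). One shortest path:
  1. fill(C) -> (A=0 B=0 C=7)
  2. pour(C -> B) -> (A=0 B=5 C=2)
  3. pour(B -> A) -> (A=3 B=2 C=2)
  4. empty(A) -> (A=0 B=2 C=2)
  5. pour(C -> A) -> (A=2 B=2 C=0)
  6. fill(C) -> (A=2 B=2 C=7)
Reached target in 6 moves.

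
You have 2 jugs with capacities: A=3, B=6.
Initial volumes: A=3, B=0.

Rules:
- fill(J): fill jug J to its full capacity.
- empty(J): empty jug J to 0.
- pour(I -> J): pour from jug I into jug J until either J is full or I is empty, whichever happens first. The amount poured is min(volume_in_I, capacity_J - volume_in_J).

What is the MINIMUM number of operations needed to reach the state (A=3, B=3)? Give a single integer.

Answer: 2

Derivation:
BFS from (A=3, B=0). One shortest path:
  1. pour(A -> B) -> (A=0 B=3)
  2. fill(A) -> (A=3 B=3)
Reached target in 2 moves.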